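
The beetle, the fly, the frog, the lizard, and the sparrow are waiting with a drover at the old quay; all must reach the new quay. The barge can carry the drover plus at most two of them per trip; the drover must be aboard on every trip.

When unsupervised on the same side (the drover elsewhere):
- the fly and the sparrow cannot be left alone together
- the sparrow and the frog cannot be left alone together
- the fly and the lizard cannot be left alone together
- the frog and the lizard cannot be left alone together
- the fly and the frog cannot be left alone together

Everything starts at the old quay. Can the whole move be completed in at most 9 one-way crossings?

Yes — this plan uses 7 crossings (≤ 9):
1. Drover goes to the new quay with the fly and the frog.
2. Drover goes back to the old quay with the fly.
3. Drover goes to the new quay with the beetle and the fly.
4. Drover goes back to the old quay with the fly.
5. Drover goes to the new quay with the lizard and the sparrow.
6. Drover goes back to the old quay with the frog.
7. Drover goes to the new quay with the fly and the frog.

Yes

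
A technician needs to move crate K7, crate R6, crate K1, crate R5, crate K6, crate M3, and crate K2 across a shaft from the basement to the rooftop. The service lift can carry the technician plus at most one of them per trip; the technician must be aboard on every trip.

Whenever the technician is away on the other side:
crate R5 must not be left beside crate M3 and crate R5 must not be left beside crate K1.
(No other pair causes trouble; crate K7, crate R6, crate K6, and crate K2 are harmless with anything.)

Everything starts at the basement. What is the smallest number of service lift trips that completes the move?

15

Counting alone: the technician can take at most 1 across per trip to the rooftop, so moving all 7 needs at least 7 loaded trips out, with a return between consecutive ones — at least 13 crossings.
The safety rule pushes this higher. Following every safe sequence of crossings, the most of the 7 that can be at the rooftop as the service lift arrives there on crossing 13 is 6 — never all 7.
So no plan with fewer than 15 crossings exists, and this one achieves 15:
1. Technician goes to the rooftop with crate R5.
2. Technician goes back to the basement alone.
3. Technician goes to the rooftop with crate K7.
4. Technician goes back to the basement alone.
5. Technician goes to the rooftop with crate R6.
6. Technician goes back to the basement alone.
7. Technician goes to the rooftop with crate K1.
8. Technician goes back to the basement with crate R5.
9. Technician goes to the rooftop with crate M3.
10. Technician goes back to the basement alone.
11. Technician goes to the rooftop with crate K6.
12. Technician goes back to the basement alone.
13. Technician goes to the rooftop with crate K2.
14. Technician goes back to the basement alone.
15. Technician goes to the rooftop with crate R5.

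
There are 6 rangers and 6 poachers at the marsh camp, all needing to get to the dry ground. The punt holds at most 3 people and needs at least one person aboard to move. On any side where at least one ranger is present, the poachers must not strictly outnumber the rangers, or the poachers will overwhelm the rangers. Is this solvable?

Following every safe sequence of crossings from the start, the most of the 12 that can be at the dry ground as the punt arrives there on crossings 1, 3, 5 is 3, 5, 6 respectively; the best ever achieved is 6 of 12.
From crossing 7 on, no configuration arises that was not already reachable earlier: only 17 distinct safe configurations (who is on which side, and where the punt is) can ever be reached, none of them has everyone across, and every continuation just revisits them. They are: 0 rangers + 0 poachers across (punt back at the start); 0 rangers + 1 poacher across (punt there); 0 rangers + 1 poacher across (punt back at the start); 0 rangers + 2 poachers across (punt there); 0 rangers + 2 poachers across (punt back at the start); 0 rangers + 3 poachers across (punt there); 0 rangers + 3 poachers across (punt back at the start); 0 rangers + 4 poachers across (punt there); 0 rangers + 4 poachers across (punt back at the start); 0 rangers + 5 poachers across (punt there); 0 rangers + 5 poachers across (punt back at the start); 0 rangers + 6 poachers across (punt there); 1 ranger + 1 poacher across (punt there); 1 ranger + 1 poacher across (punt back at the start); 2 rangers + 2 poachers across (punt there); 2 rangers + 2 poachers across (punt back at the start); 3 rangers + 3 poachers across (punt there). So no valid plan exists.

No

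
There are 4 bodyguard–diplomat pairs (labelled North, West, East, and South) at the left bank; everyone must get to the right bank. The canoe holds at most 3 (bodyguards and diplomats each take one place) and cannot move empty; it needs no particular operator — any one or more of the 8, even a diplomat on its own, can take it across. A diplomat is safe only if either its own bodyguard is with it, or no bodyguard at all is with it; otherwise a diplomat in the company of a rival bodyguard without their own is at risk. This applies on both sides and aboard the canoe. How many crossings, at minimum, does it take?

9

Counting alone: each trip to the right bank takes at most 3 across and each return brings at least 1 back, so after t trips out (and t−1 returns) at most 3t − (t−1) of the 8 are across; that first reaches 8 at t = 4, so at least 7 crossings are needed.
The safety rule pushes this higher. Following every safe sequence of crossings, the most of the 8 that can be at the right bank as the canoe arrives there on crossing 7 is 7 — never all 8.
So no plan with fewer than 9 crossings exists, and this one achieves 9:
1. bodyguard North and diplomat North cross → the right bank.
2. bodyguard North crosses ← the left bank.
3. bodyguard North, bodyguard West, and diplomat West cross → the right bank.
4. bodyguard North and diplomat North cross ← the left bank.
5. bodyguard East, bodyguard North, and bodyguard South cross → the right bank.
6. diplomat West crosses ← the left bank.
7. diplomat North and diplomat West cross → the right bank.
8. diplomat North crosses ← the left bank.
9. diplomat East, diplomat North, and diplomat South cross → the right bank.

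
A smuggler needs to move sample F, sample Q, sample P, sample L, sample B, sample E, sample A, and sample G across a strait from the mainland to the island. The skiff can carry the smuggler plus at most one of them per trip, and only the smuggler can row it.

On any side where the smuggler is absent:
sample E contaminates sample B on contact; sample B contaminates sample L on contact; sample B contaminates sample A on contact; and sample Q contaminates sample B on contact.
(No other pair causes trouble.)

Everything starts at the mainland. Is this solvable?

Following every safe sequence of crossings from the start, the most of the 8 that can be at the island as the skiff arrives there on crossings 1, 3, 5, 7, 9 is 1, 2, 3, 4, 5 respectively; the best ever achieved is 5 of 8.
From crossing 11 on, no configuration arises that was not already reachable earlier: only 88 distinct safe configurations (who is on which side, and where the skiff is) can ever be reached, none of them has everyone across, and every continuation just revisits them. So no valid plan exists.

No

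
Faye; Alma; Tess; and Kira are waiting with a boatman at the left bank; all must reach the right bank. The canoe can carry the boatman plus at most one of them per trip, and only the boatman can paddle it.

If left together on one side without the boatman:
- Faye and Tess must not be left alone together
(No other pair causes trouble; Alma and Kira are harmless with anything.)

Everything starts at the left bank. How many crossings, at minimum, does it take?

Counting alone: the boatman can take at most 1 across per trip to the right bank, so moving all 4 needs at least 4 loaded trips out, with a return between consecutive ones — at least 7 crossings.
The plan below uses exactly 7 crossings, so it is optimal:
1. Boatman goes to the right bank with Faye.  [the left bank: Alma, Kira, Tess | the right bank: Faye]
2. Boatman goes back to the left bank alone.  [the left bank: Alma, Kira, Tess | the right bank: Faye]
3. Boatman goes to the right bank with Alma.  [the left bank: Kira, Tess | the right bank: Alma, Faye]
4. Boatman goes back to the left bank alone.  [the left bank: Kira, Tess | the right bank: Alma, Faye]
5. Boatman goes to the right bank with Kira.  [the left bank: Tess | the right bank: Alma, Faye, Kira]
6. Boatman goes back to the left bank alone.  [the left bank: Tess | the right bank: Alma, Faye, Kira]
7. Boatman goes to the right bank with Tess.  [the left bank: — | the right bank: Alma, Faye, Kira, Tess]

7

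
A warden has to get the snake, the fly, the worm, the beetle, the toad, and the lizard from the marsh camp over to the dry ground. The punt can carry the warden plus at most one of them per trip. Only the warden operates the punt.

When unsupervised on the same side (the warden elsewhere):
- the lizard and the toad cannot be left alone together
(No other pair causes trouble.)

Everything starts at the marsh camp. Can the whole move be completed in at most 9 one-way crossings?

No

Counting alone: the warden can take at most 1 across per trip to the dry ground, so moving all 6 needs at least 6 loaded trips out, with a return between consecutive ones — at least 11 crossings.
Since 9 < 11, 9 crossings cannot be enough. (The shortest complete plan in fact takes 11:)
1. Warden goes to the dry ground with the toad.  [the marsh camp: the beetle, the fly, the lizard, the snake, the worm | the dry ground: the toad]
2. Warden goes back to the marsh camp alone.  [the marsh camp: the beetle, the fly, the lizard, the snake, the worm | the dry ground: the toad]
3. Warden goes to the dry ground with the snake.  [the marsh camp: the beetle, the fly, the lizard, the worm | the dry ground: the snake, the toad]
4. Warden goes back to the marsh camp alone.  [the marsh camp: the beetle, the fly, the lizard, the worm | the dry ground: the snake, the toad]
5. Warden goes to the dry ground with the fly.  [the marsh camp: the beetle, the lizard, the worm | the dry ground: the fly, the snake, the toad]
6. Warden goes back to the marsh camp alone.  [the marsh camp: the beetle, the lizard, the worm | the dry ground: the fly, the snake, the toad]
7. Warden goes to the dry ground with the worm.  [the marsh camp: the beetle, the lizard | the dry ground: the fly, the snake, the toad, the worm]
8. Warden goes back to the marsh camp alone.  [the marsh camp: the beetle, the lizard | the dry ground: the fly, the snake, the toad, the worm]
9. Warden goes to the dry ground with the beetle.  [the marsh camp: the lizard | the dry ground: the beetle, the fly, the snake, the toad, the worm]
10. Warden goes back to the marsh camp alone.  [the marsh camp: the lizard | the dry ground: the beetle, the fly, the snake, the toad, the worm]
11. Warden goes to the dry ground with the lizard.  [the marsh camp: — | the dry ground: the beetle, the fly, the lizard, the snake, the toad, the worm]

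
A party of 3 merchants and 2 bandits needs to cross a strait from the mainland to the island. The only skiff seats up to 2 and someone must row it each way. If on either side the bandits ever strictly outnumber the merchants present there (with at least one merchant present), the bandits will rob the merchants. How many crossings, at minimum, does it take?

7

Counting alone: each trip to the island takes at most 2 across and each return brings at least 1 back, so after t trips out (and t−1 returns) at most 2t − (t−1) of the 5 are across; that first reaches 5 at t = 4, so at least 7 crossings are needed.
The plan below uses exactly 7 crossings, so it is optimal:
1. 2 bandits → the island.  (the mainland: 3M 0B; the island: 0M 2B)
2. 1 bandit ← the mainland.  (the mainland: 3M 1B; the island: 0M 1B)
3. 2 merchants → the island.  (the mainland: 1M 1B; the island: 2M 1B)
4. 1 merchant ← the mainland.  (the mainland: 2M 1B; the island: 1M 1B)
5. 1 merchant and 1 bandit → the island.  (the mainland: 1M 0B; the island: 2M 2B)
6. 1 bandit ← the mainland.  (the mainland: 1M 1B; the island: 2M 1B)
7. 1 merchant and 1 bandit → the island.  (the mainland: 0M 0B; the island: 3M 2B)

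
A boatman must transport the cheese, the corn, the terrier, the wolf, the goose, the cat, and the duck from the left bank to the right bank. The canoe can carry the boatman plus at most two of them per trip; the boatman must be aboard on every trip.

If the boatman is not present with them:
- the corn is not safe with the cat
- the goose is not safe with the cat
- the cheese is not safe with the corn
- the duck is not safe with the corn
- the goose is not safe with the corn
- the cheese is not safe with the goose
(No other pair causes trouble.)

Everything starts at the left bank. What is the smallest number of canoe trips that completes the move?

11

Counting alone: the boatman can take at most 2 across per trip to the right bank, so moving all 7 needs at least 4 loaded trips out, with a return between consecutive ones — at least 7 crossings.
The safety rule pushes this higher. Following every safe sequence of crossings, the most of the 7 that can be at the right bank as the canoe arrives there on crossings 7, 9 is 5, 6 respectively — never all 7.
So no plan with fewer than 11 crossings exists, and this one achieves 11:
1. Boatman goes to the right bank with the corn and the goose.  [the left bank: the cat, the cheese, the duck, the terrier, the wolf | the right bank: the corn, the goose]
2. Boatman goes back to the left bank with the corn.  [the left bank: the cat, the cheese, the corn, the duck, the terrier, the wolf | the right bank: the goose]
3. Boatman goes to the right bank with the corn and the terrier.  [the left bank: the cat, the cheese, the duck, the wolf | the right bank: the corn, the goose, the terrier]
4. Boatman goes back to the left bank with the corn.  [the left bank: the cat, the cheese, the corn, the duck, the wolf | the right bank: the goose, the terrier]
5. Boatman goes to the right bank with the corn and the wolf.  [the left bank: the cat, the cheese, the duck | the right bank: the corn, the goose, the terrier, the wolf]
6. Boatman goes back to the left bank with the corn.  [the left bank: the cat, the cheese, the corn, the duck | the right bank: the goose, the terrier, the wolf]
7. Boatman goes to the right bank with the corn and the duck.  [the left bank: the cat, the cheese | the right bank: the corn, the duck, the goose, the terrier, the wolf]
8. Boatman goes back to the left bank with the corn.  [the left bank: the cat, the cheese, the corn | the right bank: the duck, the goose, the terrier, the wolf]
9. Boatman goes to the right bank with the cat and the cheese.  [the left bank: the corn | the right bank: the cat, the cheese, the duck, the goose, the terrier, the wolf]
10. Boatman goes back to the left bank with the goose.  [the left bank: the corn, the goose | the right bank: the cat, the cheese, the duck, the terrier, the wolf]
11. Boatman goes to the right bank with the corn and the goose.  [the left bank: — | the right bank: the cat, the cheese, the corn, the duck, the goose, the terrier, the wolf]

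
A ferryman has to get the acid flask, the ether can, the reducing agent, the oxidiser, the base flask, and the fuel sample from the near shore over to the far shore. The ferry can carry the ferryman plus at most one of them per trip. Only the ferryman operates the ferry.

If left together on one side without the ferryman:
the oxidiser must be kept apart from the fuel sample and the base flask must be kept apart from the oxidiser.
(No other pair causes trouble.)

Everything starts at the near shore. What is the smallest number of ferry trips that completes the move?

13

Counting alone: the ferryman can take at most 1 across per trip to the far shore, so moving all 6 needs at least 6 loaded trips out, with a return between consecutive ones — at least 11 crossings.
The safety rule pushes this higher. Following every safe sequence of crossings, the most of the 6 that can be at the far shore as the ferry arrives there on crossing 11 is 5 — never all 6.
So no plan with fewer than 13 crossings exists, and this one achieves 13:
1. Ferryman goes to the far shore with the oxidiser.  [the near shore: the acid flask, the base flask, the ether can, the fuel sample, the reducing agent | the far shore: the oxidiser]
2. Ferryman goes back to the near shore alone.  [the near shore: the acid flask, the base flask, the ether can, the fuel sample, the reducing agent | the far shore: the oxidiser]
3. Ferryman goes to the far shore with the acid flask.  [the near shore: the base flask, the ether can, the fuel sample, the reducing agent | the far shore: the acid flask, the oxidiser]
4. Ferryman goes back to the near shore alone.  [the near shore: the base flask, the ether can, the fuel sample, the reducing agent | the far shore: the acid flask, the oxidiser]
5. Ferryman goes to the far shore with the ether can.  [the near shore: the base flask, the fuel sample, the reducing agent | the far shore: the acid flask, the ether can, the oxidiser]
6. Ferryman goes back to the near shore alone.  [the near shore: the base flask, the fuel sample, the reducing agent | the far shore: the acid flask, the ether can, the oxidiser]
7. Ferryman goes to the far shore with the reducing agent.  [the near shore: the base flask, the fuel sample | the far shore: the acid flask, the ether can, the oxidiser, the reducing agent]
8. Ferryman goes back to the near shore alone.  [the near shore: the base flask, the fuel sample | the far shore: the acid flask, the ether can, the oxidiser, the reducing agent]
9. Ferryman goes to the far shore with the base flask.  [the near shore: the fuel sample | the far shore: the acid flask, the base flask, the ether can, the oxidiser, the reducing agent]
10. Ferryman goes back to the near shore with the oxidiser.  [the near shore: the fuel sample, the oxidiser | the far shore: the acid flask, the base flask, the ether can, the reducing agent]
11. Ferryman goes to the far shore with the fuel sample.  [the near shore: the oxidiser | the far shore: the acid flask, the base flask, the ether can, the fuel sample, the reducing agent]
12. Ferryman goes back to the near shore alone.  [the near shore: the oxidiser | the far shore: the acid flask, the base flask, the ether can, the fuel sample, the reducing agent]
13. Ferryman goes to the far shore with the oxidiser.  [the near shore: — | the far shore: the acid flask, the base flask, the ether can, the fuel sample, the oxidiser, the reducing agent]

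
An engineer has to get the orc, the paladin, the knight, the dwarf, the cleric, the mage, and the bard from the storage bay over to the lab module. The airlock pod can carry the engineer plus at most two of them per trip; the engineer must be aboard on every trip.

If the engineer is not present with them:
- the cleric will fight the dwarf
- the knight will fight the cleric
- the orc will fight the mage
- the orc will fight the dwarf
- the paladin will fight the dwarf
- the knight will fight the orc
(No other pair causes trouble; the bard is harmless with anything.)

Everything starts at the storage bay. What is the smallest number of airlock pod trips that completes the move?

Whatever the first load, the items left behind include a forbidden pair without the engineer. No opening move is safe, so no plan exists.

impossible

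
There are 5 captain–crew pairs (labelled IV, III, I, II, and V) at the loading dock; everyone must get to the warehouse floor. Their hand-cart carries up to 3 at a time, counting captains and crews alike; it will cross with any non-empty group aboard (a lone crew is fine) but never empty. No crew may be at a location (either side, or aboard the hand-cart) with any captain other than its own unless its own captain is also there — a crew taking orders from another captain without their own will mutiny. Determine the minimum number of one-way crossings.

Counting alone: each trip to the warehouse floor takes at most 3 across and each return brings at least 1 back, so after t trips out (and t−1 returns) at most 3t − (t−1) of the 10 are across; that first reaches 10 at t = 5, so at least 9 crossings are needed.
The safety rule pushes this higher. Following every safe sequence of crossings, the most of the 10 that can be at the warehouse floor as the hand-cart arrives there on crossing 9 is 9 — never all 10.
So no plan with fewer than 11 crossings exists, and this one achieves 11:
1. captain IV and crew IV cross → the warehouse floor.
2. captain IV crosses ← the loading dock.
3. crew I, crew II, and crew III cross → the warehouse floor.
4. crew IV crosses ← the loading dock.
5. captain I, captain II, and captain III cross → the warehouse floor.
6. captain III and crew III cross ← the loading dock.
7. captain III, captain IV, and captain V cross → the warehouse floor.
8. crew I crosses ← the loading dock.
9. crew III and crew IV cross → the warehouse floor.
10. crew IV crosses ← the loading dock.
11. crew I, crew IV, and crew V cross → the warehouse floor.

11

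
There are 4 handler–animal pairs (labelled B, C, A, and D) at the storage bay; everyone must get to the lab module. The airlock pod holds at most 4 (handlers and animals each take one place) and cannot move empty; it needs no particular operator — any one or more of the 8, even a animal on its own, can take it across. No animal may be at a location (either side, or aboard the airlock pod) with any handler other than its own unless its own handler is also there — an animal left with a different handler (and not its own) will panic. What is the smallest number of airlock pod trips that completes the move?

Counting alone: each trip to the lab module takes at most 4 across and each return brings at least 1 back, so after t trips out (and t−1 returns) at most 4t − (t−1) of the 8 are across; that first reaches 8 at t = 3, so at least 5 crossings are needed.
The plan below uses exactly 5 crossings, so it is optimal:
1. animal B and handler B cross → the lab module.
2. handler B crosses ← the storage bay.
3. handler A, handler B, handler C, and handler D cross → the lab module.
4. animal B crosses ← the storage bay.
5. animal A, animal B, animal C, and animal D cross → the lab module.

5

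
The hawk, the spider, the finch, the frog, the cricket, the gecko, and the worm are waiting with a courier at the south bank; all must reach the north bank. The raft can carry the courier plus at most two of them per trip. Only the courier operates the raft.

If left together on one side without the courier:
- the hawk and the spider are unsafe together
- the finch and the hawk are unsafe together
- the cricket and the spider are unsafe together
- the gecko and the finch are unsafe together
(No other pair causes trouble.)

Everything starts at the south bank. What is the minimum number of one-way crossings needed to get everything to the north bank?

9

Counting alone: the courier can take at most 2 across per trip to the north bank, so moving all 7 needs at least 4 loaded trips out, with a return between consecutive ones — at least 7 crossings.
The safety rule pushes this higher. Following every safe sequence of crossings, the most of the 7 that can be at the north bank as the raft arrives there on crossing 7 is 6 — never all 7.
So no plan with fewer than 9 crossings exists, and this one achieves 9:
1. Courier goes to the north bank with the finch and the spider.  [the south bank: the cricket, the frog, the gecko, the hawk, the worm | the north bank: the finch, the spider]
2. Courier goes back to the south bank alone.  [the south bank: the cricket, the frog, the gecko, the hawk, the worm | the north bank: the finch, the spider]
3. Courier goes to the north bank with the hawk.  [the south bank: the cricket, the frog, the gecko, the worm | the north bank: the finch, the hawk, the spider]
4. Courier goes back to the south bank with the finch and the spider.  [the south bank: the cricket, the finch, the frog, the gecko, the spider, the worm | the north bank: the hawk]
5. Courier goes to the north bank with the cricket and the gecko.  [the south bank: the finch, the frog, the spider, the worm | the north bank: the cricket, the gecko, the hawk]
6. Courier goes back to the south bank alone.  [the south bank: the finch, the frog, the spider, the worm | the north bank: the cricket, the gecko, the hawk]
7. Courier goes to the north bank with the frog and the worm.  [the south bank: the finch, the spider | the north bank: the cricket, the frog, the gecko, the hawk, the worm]
8. Courier goes back to the south bank alone.  [the south bank: the finch, the spider | the north bank: the cricket, the frog, the gecko, the hawk, the worm]
9. Courier goes to the north bank with the finch and the spider.  [the south bank: — | the north bank: the cricket, the finch, the frog, the gecko, the hawk, the spider, the worm]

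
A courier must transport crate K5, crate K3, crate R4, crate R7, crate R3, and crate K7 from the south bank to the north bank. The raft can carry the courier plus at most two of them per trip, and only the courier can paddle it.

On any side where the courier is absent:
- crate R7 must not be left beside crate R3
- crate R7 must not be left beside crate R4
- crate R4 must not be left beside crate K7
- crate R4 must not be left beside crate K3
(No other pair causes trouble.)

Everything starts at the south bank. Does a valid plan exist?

Yes

1. Courier goes to the north bank with crate R4 and crate R7.  [the south bank: crate K3, crate K5, crate K7, crate R3 | the north bank: crate R4, crate R7]
2. Courier goes back to the south bank with crate R4.  [the south bank: crate K3, crate K5, crate K7, crate R3, crate R4 | the north bank: crate R7]
3. Courier goes to the north bank with crate K5 and crate R4.  [the south bank: crate K3, crate K7, crate R3 | the north bank: crate K5, crate R4, crate R7]
4. Courier goes back to the south bank with crate R4.  [the south bank: crate K3, crate K7, crate R3, crate R4 | the north bank: crate K5, crate R7]
5. Courier goes to the north bank with crate K3 and crate K7.  [the south bank: crate R3, crate R4 | the north bank: crate K3, crate K5, crate K7, crate R7]
6. Courier goes back to the south bank alone.  [the south bank: crate R3, crate R4 | the north bank: crate K3, crate K5, crate K7, crate R7]
7. Courier goes to the north bank with crate R3 and crate R4.  [the south bank: — | the north bank: crate K3, crate K5, crate K7, crate R3, crate R4, crate R7]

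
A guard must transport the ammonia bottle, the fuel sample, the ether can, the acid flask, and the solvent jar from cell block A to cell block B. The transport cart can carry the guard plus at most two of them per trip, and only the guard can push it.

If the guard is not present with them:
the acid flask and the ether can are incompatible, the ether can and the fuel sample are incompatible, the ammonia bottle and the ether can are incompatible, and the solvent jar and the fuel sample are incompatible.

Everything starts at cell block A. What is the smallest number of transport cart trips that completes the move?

5

Counting alone: the guard can take at most 2 across per trip to cell block B, so moving all 5 needs at least 3 loaded trips out, with a return between consecutive ones — at least 5 crossings.
The plan below uses exactly 5 crossings, so it is optimal:
1. Guard goes to cell block B with the ether can and the fuel sample.  [cell block A: the acid flask, the ammonia bottle, the solvent jar | cell block B: the ether can, the fuel sample]
2. Guard goes back to cell block A with the ether can.  [cell block A: the acid flask, the ammonia bottle, the ether can, the solvent jar | cell block B: the fuel sample]
3. Guard goes to cell block B with the acid flask and the ammonia bottle.  [cell block A: the ether can, the solvent jar | cell block B: the acid flask, the ammonia bottle, the fuel sample]
4. Guard goes back to cell block A alone.  [cell block A: the ether can, the solvent jar | cell block B: the acid flask, the ammonia bottle, the fuel sample]
5. Guard goes to cell block B with the ether can and the solvent jar.  [cell block A: — | cell block B: the acid flask, the ammonia bottle, the ether can, the fuel sample, the solvent jar]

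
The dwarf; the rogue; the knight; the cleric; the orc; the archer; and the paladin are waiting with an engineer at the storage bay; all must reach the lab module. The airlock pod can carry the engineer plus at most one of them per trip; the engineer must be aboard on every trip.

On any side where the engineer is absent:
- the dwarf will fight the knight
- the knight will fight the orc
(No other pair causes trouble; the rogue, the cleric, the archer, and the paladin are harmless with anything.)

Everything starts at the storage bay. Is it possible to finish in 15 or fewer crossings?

Yes

Yes — this plan uses 15 crossings (≤ 15):
1. Engineer goes to the lab module with the knight.  [the storage bay: the archer, the cleric, the dwarf, the orc, the paladin, the rogue | the lab module: the knight]
2. Engineer goes back to the storage bay alone.  [the storage bay: the archer, the cleric, the dwarf, the orc, the paladin, the rogue | the lab module: the knight]
3. Engineer goes to the lab module with the dwarf.  [the storage bay: the archer, the cleric, the orc, the paladin, the rogue | the lab module: the dwarf, the knight]
4. Engineer goes back to the storage bay with the knight.  [the storage bay: the archer, the cleric, the knight, the orc, the paladin, the rogue | the lab module: the dwarf]
5. Engineer goes to the lab module with the orc.  [the storage bay: the archer, the cleric, the knight, the paladin, the rogue | the lab module: the dwarf, the orc]
6. Engineer goes back to the storage bay alone.  [the storage bay: the archer, the cleric, the knight, the paladin, the rogue | the lab module: the dwarf, the orc]
7. Engineer goes to the lab module with the rogue.  [the storage bay: the archer, the cleric, the knight, the paladin | the lab module: the dwarf, the orc, the rogue]
8. Engineer goes back to the storage bay alone.  [the storage bay: the archer, the cleric, the knight, the paladin | the lab module: the dwarf, the orc, the rogue]
9. Engineer goes to the lab module with the cleric.  [the storage bay: the archer, the knight, the paladin | the lab module: the cleric, the dwarf, the orc, the rogue]
10. Engineer goes back to the storage bay alone.  [the storage bay: the archer, the knight, the paladin | the lab module: the cleric, the dwarf, the orc, the rogue]
11. Engineer goes to the lab module with the archer.  [the storage bay: the knight, the paladin | the lab module: the archer, the cleric, the dwarf, the orc, the rogue]
12. Engineer goes back to the storage bay alone.  [the storage bay: the knight, the paladin | the lab module: the archer, the cleric, the dwarf, the orc, the rogue]
13. Engineer goes to the lab module with the paladin.  [the storage bay: the knight | the lab module: the archer, the cleric, the dwarf, the orc, the paladin, the rogue]
14. Engineer goes back to the storage bay alone.  [the storage bay: the knight | the lab module: the archer, the cleric, the dwarf, the orc, the paladin, the rogue]
15. Engineer goes to the lab module with the knight.  [the storage bay: — | the lab module: the archer, the cleric, the dwarf, the knight, the orc, the paladin, the rogue]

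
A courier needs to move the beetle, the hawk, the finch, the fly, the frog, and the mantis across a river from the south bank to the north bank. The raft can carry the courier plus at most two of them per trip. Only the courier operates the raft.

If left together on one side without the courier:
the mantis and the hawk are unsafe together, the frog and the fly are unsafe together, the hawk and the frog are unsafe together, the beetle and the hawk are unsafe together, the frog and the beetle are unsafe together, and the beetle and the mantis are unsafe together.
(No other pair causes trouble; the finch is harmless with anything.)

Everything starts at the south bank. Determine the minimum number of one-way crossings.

Whatever the first load, the items left behind include a forbidden pair without the courier. No opening move is safe, so no plan exists.

impossible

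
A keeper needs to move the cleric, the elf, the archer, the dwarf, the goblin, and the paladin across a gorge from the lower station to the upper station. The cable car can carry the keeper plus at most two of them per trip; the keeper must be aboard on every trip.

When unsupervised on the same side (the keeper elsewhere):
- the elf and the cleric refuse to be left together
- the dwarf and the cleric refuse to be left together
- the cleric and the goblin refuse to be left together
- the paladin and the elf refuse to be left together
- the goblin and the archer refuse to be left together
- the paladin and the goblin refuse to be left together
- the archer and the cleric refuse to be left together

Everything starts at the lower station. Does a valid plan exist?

Whatever the first load, the items left behind include a forbidden pair without the keeper. No opening move is safe, so no plan exists.

No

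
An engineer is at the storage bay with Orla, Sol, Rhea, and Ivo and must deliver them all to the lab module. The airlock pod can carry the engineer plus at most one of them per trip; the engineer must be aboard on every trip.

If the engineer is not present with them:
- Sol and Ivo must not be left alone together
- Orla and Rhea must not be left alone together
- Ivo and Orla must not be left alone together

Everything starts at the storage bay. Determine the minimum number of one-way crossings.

Whatever the first load, the items left behind include a forbidden pair without the engineer. No opening move is safe, so no plan exists.

impossible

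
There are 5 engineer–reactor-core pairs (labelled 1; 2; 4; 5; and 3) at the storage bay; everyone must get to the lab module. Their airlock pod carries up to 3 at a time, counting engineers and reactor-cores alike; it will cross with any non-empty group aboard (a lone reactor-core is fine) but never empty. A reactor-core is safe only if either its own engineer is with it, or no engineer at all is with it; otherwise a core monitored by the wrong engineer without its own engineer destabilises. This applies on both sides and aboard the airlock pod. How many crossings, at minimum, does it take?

Counting alone: each trip to the lab module takes at most 3 across and each return brings at least 1 back, so after t trips out (and t−1 returns) at most 3t − (t−1) of the 10 are across; that first reaches 10 at t = 5, so at least 9 crossings are needed.
The safety rule pushes this higher. Following every safe sequence of crossings, the most of the 10 that can be at the lab module as the airlock pod arrives there on crossing 9 is 9 — never all 10.
So no plan with fewer than 11 crossings exists, and this one achieves 11:
1. engineer 1 and reactor-core 1 cross → the lab module.
2. engineer 1 crosses ← the storage bay.
3. reactor-core 2, reactor-core 4, and reactor-core 5 cross → the lab module.
4. reactor-core 1 crosses ← the storage bay.
5. engineer 2, engineer 4, and engineer 5 cross → the lab module.
6. engineer 2 and reactor-core 2 cross ← the storage bay.
7. engineer 1, engineer 2, and engineer 3 cross → the lab module.
8. reactor-core 4 crosses ← the storage bay.
9. reactor-core 1 and reactor-core 2 cross → the lab module.
10. reactor-core 1 crosses ← the storage bay.
11. reactor-core 1, reactor-core 3, and reactor-core 4 cross → the lab module.

11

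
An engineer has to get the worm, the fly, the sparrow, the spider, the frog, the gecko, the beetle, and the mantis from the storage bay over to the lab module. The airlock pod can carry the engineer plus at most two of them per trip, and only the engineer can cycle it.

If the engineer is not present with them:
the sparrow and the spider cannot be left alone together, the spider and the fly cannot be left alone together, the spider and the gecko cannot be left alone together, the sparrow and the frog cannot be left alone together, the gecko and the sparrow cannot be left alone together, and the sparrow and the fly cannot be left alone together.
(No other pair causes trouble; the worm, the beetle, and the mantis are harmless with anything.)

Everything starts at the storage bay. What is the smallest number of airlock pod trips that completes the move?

Counting alone: the engineer can take at most 2 across per trip to the lab module, so moving all 8 needs at least 4 loaded trips out, with a return between consecutive ones — at least 7 crossings.
The safety rule pushes this higher. Following every safe sequence of crossings, the most of the 8 that can be at the lab module as the airlock pod arrives there on crossings 7, 9, 11 is 5, 6, 7 respectively — never all 8.
So no plan with fewer than 13 crossings exists, and this one achieves 13:
1. Engineer goes to the lab module with the sparrow and the spider.
2. Engineer goes back to the storage bay with the sparrow.
3. Engineer goes to the lab module with the sparrow and the worm.
4. Engineer goes back to the storage bay with the sparrow.
5. Engineer goes to the lab module with the frog and the sparrow.
6. Engineer goes back to the storage bay with the sparrow.
7. Engineer goes to the lab module with the fly and the gecko.
8. Engineer goes back to the storage bay with the spider.
9. Engineer goes to the lab module with the beetle and the sparrow.
10. Engineer goes back to the storage bay with the sparrow.
11. Engineer goes to the lab module with the mantis and the sparrow.
12. Engineer goes back to the storage bay with the sparrow.
13. Engineer goes to the lab module with the sparrow and the spider.

13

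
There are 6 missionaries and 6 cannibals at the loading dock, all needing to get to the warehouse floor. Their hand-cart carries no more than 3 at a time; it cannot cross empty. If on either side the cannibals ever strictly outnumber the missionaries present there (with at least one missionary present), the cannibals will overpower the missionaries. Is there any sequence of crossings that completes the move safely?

No

Following every safe sequence of crossings from the start, the most of the 12 that can be at the warehouse floor as the hand-cart arrives there on crossings 1, 3, 5 is 3, 5, 6 respectively; the best ever achieved is 6 of 12.
From crossing 7 on, no configuration arises that was not already reachable earlier: only 17 distinct safe configurations (who is on which side, and where the hand-cart is) can ever be reached, none of them has everyone across, and every continuation just revisits them. They are: 0 missionaries + 0 cannibals across (hand-cart back at the start); 0 missionaries + 1 cannibal across (hand-cart there); 0 missionaries + 1 cannibal across (hand-cart back at the start); 0 missionaries + 2 cannibals across (hand-cart there); 0 missionaries + 2 cannibals across (hand-cart back at the start); 0 missionaries + 3 cannibals across (hand-cart there); 0 missionaries + 3 cannibals across (hand-cart back at the start); 0 missionaries + 4 cannibals across (hand-cart there); 0 missionaries + 4 cannibals across (hand-cart back at the start); 0 missionaries + 5 cannibals across (hand-cart there); 0 missionaries + 5 cannibals across (hand-cart back at the start); 0 missionaries + 6 cannibals across (hand-cart there); 1 missionary + 1 cannibal across (hand-cart there); 1 missionary + 1 cannibal across (hand-cart back at the start); 2 missionaries + 2 cannibals across (hand-cart there); 2 missionaries + 2 cannibals across (hand-cart back at the start); 3 missionaries + 3 cannibals across (hand-cart there). So no valid plan exists.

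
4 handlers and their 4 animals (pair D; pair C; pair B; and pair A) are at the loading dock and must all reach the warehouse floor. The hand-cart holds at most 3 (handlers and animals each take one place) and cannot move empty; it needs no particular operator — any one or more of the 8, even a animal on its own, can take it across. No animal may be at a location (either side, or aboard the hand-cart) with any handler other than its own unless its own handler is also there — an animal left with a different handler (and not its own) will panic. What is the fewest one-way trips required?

Counting alone: each trip to the warehouse floor takes at most 3 across and each return brings at least 1 back, so after t trips out (and t−1 returns) at most 3t − (t−1) of the 8 are across; that first reaches 8 at t = 4, so at least 7 crossings are needed.
The safety rule pushes this higher. Following every safe sequence of crossings, the most of the 8 that can be at the warehouse floor as the hand-cart arrives there on crossing 7 is 7 — never all 8.
So no plan with fewer than 9 crossings exists, and this one achieves 9:
1. animal D and handler D cross → the warehouse floor.
2. handler D crosses ← the loading dock.
3. animal C, handler C, and handler D cross → the warehouse floor.
4. animal D and handler D cross ← the loading dock.
5. handler A, handler B, and handler D cross → the warehouse floor.
6. animal C crosses ← the loading dock.
7. animal C and animal D cross → the warehouse floor.
8. animal D crosses ← the loading dock.
9. animal A, animal B, and animal D cross → the warehouse floor.

9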